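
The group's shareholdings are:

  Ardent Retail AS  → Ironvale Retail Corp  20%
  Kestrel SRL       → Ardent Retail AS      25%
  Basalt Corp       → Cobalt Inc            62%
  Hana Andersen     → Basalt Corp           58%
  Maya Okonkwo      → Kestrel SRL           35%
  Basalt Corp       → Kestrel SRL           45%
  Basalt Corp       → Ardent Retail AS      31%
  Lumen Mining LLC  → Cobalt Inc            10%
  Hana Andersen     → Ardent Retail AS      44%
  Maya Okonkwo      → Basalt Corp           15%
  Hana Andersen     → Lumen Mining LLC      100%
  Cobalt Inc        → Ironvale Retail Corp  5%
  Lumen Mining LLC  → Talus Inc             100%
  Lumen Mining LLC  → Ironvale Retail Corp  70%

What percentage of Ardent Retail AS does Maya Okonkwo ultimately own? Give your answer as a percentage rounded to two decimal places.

15.09%

Maya reaches Ardent along 3 paths.
Via Basalt → Kestrel: 15% × 45% × 25% = 1.6875%.
Via Kestrel: 35% × 25% = 8.75%.
Via Basalt: 15% × 31% = 4.65%.
Total: 1.6875% + 8.75% + 4.65% = 15.0875%.
Rounded: 15.09%.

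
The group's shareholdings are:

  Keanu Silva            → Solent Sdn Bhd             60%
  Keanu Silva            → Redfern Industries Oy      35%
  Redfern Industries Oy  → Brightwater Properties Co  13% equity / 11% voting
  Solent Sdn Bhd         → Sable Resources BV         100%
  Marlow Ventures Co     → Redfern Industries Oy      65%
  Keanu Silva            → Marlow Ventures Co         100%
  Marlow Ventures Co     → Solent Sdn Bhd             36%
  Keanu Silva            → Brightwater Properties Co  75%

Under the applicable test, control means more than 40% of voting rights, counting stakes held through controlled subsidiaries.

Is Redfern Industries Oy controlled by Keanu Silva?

Keanu holds 100% of Marlow, so Keanu controls Marlow.
Marlow and Keanu together hold 65% + 35% = 100% of Redfern, so Keanu controls Redfern.

Yes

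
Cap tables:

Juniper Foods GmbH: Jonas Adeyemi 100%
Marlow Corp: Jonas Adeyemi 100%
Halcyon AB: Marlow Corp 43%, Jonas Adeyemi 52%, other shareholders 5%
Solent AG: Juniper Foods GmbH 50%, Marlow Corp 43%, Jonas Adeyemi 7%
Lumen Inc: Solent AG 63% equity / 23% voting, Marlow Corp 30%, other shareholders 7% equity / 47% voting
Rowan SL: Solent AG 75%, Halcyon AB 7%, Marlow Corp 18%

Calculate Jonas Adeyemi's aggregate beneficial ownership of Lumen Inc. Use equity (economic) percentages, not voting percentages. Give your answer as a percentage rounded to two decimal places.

Jonas reaches Lumen along 4 paths.
Via Juniper → Solent: 100% × 50% × 63% = 31.5%.
Via Marlow → Solent: 100% × 43% × 63% = 27.09%.
Via Solent: 7% × 63% = 4.41%.
Via Marlow: 100% × 30% = 30%.
Total: 31.5% + 27.09% + 4.41% + 30% = 93%.
Rounded: 93.00%.

93.00%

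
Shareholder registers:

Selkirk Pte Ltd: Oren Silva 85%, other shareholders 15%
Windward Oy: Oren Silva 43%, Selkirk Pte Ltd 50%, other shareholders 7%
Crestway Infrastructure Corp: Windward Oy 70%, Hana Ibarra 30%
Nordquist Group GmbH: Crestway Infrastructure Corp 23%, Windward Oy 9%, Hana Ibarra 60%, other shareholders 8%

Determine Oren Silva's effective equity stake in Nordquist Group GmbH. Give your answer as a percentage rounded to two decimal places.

21.46%

Oren reaches Nordquist along 4 paths.
Via Windward → Crestway: 43% × 70% × 23% = 6.923%.
Via Selkirk → Windward → Crestway: 85% × 50% × 70% × 23% = 6.8425%.
Via Windward: 43% × 9% = 3.87%.
Via Selkirk → Windward: 85% × 50% × 9% = 3.825%.
Total: 6.923% + 6.8425% + 3.87% + 3.825% = 21.4605%.
Rounded: 21.46%.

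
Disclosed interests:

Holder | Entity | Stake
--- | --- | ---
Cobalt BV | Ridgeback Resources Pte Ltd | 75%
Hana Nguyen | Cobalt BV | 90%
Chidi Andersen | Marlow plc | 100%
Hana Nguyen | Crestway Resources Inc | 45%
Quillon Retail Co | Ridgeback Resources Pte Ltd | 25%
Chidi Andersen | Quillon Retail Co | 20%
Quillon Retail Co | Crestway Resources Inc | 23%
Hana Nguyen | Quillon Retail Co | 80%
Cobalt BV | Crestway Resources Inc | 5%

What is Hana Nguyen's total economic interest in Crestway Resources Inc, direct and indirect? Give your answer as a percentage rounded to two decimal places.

Hana reaches Crestway along 3 paths.
Via Quillon: 80% × 23% = 18.4%.
Direct stake: 45% = 45%.
Via Cobalt: 90% × 5% = 4.5%.
Total: 18.4% + 45% + 4.5% = 67.9%.
Rounded: 67.90%.

67.90%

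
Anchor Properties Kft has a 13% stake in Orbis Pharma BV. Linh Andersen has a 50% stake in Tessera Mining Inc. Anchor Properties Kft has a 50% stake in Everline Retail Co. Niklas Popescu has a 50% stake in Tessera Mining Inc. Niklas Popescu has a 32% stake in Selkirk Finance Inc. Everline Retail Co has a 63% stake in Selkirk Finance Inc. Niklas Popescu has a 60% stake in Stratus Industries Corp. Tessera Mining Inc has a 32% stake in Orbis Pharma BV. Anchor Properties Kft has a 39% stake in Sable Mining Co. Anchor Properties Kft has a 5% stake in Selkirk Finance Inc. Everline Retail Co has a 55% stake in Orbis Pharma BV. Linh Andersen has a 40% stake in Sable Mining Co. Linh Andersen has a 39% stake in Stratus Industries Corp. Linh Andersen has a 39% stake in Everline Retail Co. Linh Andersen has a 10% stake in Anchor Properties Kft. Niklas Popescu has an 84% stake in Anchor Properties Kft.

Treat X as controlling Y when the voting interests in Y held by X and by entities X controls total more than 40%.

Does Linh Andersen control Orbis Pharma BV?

No

Linh holds 50% of Tessera, so Linh controls Tessera.
In Orbis, Linh's side holds only 32%, not > 40%.
So Linh does not control Orbis.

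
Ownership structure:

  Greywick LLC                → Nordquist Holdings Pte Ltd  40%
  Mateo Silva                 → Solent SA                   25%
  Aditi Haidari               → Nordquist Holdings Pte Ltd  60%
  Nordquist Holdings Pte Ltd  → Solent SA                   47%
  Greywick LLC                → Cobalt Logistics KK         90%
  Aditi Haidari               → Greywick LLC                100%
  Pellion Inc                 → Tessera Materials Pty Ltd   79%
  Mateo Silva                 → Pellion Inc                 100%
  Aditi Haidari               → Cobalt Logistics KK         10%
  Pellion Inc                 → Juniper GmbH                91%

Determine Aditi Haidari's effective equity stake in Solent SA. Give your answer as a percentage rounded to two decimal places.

47.00%

Aditi reaches Solent along 2 paths.
Via Nordquist: 60% × 47% = 28.2%.
Via Greywick → Nordquist: 100% × 40% × 47% = 18.8%.
Total: 28.2% + 18.8% = 47%.
Rounded: 47.00%.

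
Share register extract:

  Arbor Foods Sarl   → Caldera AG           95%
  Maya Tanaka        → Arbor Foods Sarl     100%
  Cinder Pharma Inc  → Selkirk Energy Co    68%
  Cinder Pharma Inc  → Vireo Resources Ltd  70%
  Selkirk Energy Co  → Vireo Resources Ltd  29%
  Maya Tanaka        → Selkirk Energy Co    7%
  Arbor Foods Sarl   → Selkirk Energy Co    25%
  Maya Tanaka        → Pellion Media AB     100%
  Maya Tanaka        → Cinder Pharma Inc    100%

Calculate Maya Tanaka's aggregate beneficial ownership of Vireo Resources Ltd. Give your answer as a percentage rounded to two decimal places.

99.00%

Maya reaches Vireo along 4 paths.
Via Cinder → Selkirk: 100% × 68% × 29% = 19.72%.
Via Selkirk: 7% × 29% = 2.03%.
Via Arbor → Selkirk: 100% × 25% × 29% = 7.25%.
Via Cinder: 100% × 70% = 70%.
Total: 19.72% + 2.03% + 7.25% + 70% = 99%.
Rounded: 99.00%.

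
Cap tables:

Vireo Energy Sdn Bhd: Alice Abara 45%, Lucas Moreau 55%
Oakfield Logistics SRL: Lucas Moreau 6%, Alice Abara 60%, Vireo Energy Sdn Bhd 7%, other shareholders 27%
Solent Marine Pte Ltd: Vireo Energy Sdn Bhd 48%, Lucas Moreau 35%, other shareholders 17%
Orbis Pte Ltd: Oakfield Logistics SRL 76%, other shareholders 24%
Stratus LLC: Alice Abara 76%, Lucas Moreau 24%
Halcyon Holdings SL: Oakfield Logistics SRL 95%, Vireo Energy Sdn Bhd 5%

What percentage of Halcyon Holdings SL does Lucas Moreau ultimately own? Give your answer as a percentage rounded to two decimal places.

Lucas reaches Halcyon along 3 paths.
Via Oakfield: 6% × 95% = 5.7%.
Via Vireo → Oakfield: 55% × 7% × 95% = 3.6575%.
Via Vireo: 55% × 5% = 2.75%.
Total: 5.7% + 3.6575% + 2.75% = 12.1075%.
Rounded: 12.11%.

12.11%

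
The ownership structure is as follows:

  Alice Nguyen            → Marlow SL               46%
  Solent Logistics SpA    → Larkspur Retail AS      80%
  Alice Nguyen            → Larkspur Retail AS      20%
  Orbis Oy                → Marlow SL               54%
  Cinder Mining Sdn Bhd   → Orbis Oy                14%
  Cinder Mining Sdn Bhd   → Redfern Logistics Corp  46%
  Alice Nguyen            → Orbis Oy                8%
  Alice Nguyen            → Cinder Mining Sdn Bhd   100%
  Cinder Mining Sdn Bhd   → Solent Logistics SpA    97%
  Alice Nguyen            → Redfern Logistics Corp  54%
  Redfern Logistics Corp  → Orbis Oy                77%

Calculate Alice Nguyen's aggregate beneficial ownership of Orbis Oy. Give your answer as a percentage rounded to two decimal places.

Alice reaches Orbis along 4 paths.
Direct stake: 8% = 8%.
Via Redfern: 54% × 77% = 41.58%.
Via Cinder → Redfern: 100% × 46% × 77% = 35.42%.
Via Cinder: 100% × 14% = 14%.
Total: 8% + 41.58% + 35.42% + 14% = 99%.
Rounded: 99.00%.

99.00%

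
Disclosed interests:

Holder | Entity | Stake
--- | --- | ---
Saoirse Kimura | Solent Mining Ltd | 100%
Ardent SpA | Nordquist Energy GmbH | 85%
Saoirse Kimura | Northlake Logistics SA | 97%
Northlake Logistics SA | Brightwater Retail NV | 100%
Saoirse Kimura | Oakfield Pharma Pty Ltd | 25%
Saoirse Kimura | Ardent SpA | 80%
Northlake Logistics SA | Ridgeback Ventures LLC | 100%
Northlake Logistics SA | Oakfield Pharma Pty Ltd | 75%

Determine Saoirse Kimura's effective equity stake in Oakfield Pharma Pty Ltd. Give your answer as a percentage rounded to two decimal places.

97.75%

Saoirse reaches Oakfield along 2 paths.
Direct stake: 25% = 25%.
Via Northlake: 97% × 75% = 72.75%.
Total: 25% + 72.75% = 97.75%.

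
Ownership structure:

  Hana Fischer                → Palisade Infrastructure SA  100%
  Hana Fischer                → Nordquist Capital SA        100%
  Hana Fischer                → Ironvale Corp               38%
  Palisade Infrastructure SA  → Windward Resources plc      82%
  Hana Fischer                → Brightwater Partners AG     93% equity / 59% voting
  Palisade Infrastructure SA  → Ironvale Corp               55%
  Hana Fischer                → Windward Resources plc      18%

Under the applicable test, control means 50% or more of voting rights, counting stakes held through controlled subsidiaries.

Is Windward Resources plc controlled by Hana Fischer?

Yes

Hana holds 100% of Palisade, so Hana controls Palisade.
Palisade and Hana together hold 82% + 18% = 100% of Windward, so Hana controls Windward.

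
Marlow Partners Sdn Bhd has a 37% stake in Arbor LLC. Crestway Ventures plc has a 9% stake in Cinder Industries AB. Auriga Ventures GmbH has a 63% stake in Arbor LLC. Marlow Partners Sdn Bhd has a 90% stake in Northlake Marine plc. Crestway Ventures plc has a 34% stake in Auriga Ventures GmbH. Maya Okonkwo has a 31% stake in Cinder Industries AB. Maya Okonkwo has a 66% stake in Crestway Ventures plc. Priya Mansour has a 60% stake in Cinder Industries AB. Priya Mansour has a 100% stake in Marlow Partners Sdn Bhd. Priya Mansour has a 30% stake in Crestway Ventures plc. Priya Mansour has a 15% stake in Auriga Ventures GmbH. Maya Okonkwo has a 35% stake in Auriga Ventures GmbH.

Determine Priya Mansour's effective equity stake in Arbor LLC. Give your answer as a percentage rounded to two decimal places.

52.88%

Priya reaches Arbor along 3 paths.
Via Marlow: 100% × 37% = 37%.
Via Crestway → Auriga: 30% × 34% × 63% = 6.426%.
Via Auriga: 15% × 63% = 9.45%.
Total: 37% + 6.426% + 9.45% = 52.876%.
Rounded: 52.88%.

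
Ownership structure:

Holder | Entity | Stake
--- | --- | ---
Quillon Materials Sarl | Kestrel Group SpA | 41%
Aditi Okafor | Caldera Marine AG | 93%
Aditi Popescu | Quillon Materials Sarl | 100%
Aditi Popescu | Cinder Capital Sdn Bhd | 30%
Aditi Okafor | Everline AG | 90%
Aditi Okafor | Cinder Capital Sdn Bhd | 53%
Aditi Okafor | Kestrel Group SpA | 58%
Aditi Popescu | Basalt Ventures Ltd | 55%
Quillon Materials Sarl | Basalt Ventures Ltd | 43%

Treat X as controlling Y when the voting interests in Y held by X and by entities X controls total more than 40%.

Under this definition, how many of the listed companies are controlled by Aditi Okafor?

4

Aditi Okafor holds 58% of Kestrel, so Aditi Okafor controls Kestrel.
Aditi Okafor holds 53% of Cinder, so Aditi Okafor controls Cinder.
Aditi Okafor holds 90% of Everline, so Aditi Okafor controls Everline.
Aditi Okafor holds 93% of Caldera, so Aditi Okafor controls Caldera.
No other company's threshold is met.
Aditi Okafor controls 4 companies.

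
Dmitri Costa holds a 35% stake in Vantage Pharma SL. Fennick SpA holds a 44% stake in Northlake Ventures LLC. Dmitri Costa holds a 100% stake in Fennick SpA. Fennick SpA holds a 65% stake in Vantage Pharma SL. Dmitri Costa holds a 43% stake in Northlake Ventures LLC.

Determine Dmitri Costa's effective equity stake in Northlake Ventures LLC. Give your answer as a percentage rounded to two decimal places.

Dmitri reaches Northlake along 2 paths.
Direct stake: 43% = 43%.
Via Fennick: 100% × 44% = 44%.
Total: 43% + 44% = 87%.
Rounded: 87.00%.

87.00%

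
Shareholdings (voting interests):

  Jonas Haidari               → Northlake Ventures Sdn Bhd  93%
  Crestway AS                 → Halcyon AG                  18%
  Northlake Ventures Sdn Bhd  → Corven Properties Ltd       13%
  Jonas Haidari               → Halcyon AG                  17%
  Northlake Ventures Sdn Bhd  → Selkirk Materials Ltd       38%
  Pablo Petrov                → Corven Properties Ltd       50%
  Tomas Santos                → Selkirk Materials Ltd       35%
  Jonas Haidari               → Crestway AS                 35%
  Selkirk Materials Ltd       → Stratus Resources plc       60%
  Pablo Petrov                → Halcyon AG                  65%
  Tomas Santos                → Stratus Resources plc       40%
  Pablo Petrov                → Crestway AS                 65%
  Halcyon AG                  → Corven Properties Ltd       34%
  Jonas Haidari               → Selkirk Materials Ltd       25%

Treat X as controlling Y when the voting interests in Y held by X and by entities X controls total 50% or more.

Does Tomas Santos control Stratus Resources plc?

Tomas's largest direct stake is 40% in Stratus, which does not meet the threshold, so Tomas controls no company.
In Stratus, Tomas's side holds only 40%, not ≥ 50%.
So Tomas does not control Stratus.

No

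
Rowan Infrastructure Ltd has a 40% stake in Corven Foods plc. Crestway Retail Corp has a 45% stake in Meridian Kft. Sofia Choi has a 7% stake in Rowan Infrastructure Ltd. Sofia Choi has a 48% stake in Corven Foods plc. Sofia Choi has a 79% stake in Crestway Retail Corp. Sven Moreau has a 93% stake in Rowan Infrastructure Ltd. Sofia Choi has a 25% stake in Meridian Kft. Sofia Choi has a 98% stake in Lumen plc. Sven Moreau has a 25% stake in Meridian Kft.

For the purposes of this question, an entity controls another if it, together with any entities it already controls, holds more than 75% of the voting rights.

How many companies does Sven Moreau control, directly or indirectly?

Sven holds 93% of Rowan, so Sven controls Rowan.
No other company's threshold is met.
Sven controls 1 company.

1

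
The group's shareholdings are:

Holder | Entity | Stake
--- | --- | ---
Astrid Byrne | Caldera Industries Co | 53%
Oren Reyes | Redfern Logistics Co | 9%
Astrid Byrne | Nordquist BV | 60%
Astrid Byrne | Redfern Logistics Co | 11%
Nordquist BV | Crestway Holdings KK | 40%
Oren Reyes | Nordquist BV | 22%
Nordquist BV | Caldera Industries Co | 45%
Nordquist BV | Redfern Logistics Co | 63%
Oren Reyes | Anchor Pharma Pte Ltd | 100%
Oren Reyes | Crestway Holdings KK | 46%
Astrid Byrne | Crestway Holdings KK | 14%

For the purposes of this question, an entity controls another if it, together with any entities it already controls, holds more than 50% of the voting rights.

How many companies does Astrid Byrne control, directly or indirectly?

4

Astrid holds 60% of Nordquist, so Astrid controls Nordquist.
Astrid and Nordquist together hold 11% + 63% = 74% of Redfern, so Astrid controls Redfern.
Astrid and Nordquist together hold 53% + 45% = 98% of Caldera, so Astrid controls Caldera.
Astrid and Nordquist together hold 14% + 40% = 54% of Crestway, so Astrid controls Crestway.
No other company's threshold is met.
Astrid controls 4 companies.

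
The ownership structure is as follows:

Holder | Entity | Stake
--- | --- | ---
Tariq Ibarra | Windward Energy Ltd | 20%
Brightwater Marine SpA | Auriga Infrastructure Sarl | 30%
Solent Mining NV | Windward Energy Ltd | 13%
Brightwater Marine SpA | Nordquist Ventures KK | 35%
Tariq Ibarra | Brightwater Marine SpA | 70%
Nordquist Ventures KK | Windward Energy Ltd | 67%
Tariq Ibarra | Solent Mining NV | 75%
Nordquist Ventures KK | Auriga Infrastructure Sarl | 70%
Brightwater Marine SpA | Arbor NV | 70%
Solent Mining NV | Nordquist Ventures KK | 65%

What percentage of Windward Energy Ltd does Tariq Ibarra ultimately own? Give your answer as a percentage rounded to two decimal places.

Tariq reaches Windward along 4 paths.
Via Brightwater → Nordquist: 70% × 35% × 67% = 16.415%.
Via Solent → Nordquist: 75% × 65% × 67% = 32.6625%.
Via Solent: 75% × 13% = 9.75%.
Direct stake: 20% = 20%.
Total: 16.415% + 32.6625% + 9.75% + 20% = 78.8275%.
Rounded: 78.83%.

78.83%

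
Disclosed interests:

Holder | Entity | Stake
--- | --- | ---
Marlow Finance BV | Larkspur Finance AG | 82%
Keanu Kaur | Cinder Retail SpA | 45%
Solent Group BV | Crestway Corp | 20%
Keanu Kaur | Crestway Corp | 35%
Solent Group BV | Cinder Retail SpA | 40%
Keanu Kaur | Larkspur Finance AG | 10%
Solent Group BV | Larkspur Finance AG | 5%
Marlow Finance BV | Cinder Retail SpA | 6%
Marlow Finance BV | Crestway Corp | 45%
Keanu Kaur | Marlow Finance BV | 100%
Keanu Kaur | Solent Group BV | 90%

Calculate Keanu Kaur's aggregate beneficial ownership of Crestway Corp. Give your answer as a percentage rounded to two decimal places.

Keanu reaches Crestway along 3 paths.
Via Marlow: 100% × 45% = 45%.
Direct stake: 35% = 35%.
Via Solent: 90% × 20% = 18%.
Total: 45% + 35% + 18% = 98%.
Rounded: 98.00%.

98.00%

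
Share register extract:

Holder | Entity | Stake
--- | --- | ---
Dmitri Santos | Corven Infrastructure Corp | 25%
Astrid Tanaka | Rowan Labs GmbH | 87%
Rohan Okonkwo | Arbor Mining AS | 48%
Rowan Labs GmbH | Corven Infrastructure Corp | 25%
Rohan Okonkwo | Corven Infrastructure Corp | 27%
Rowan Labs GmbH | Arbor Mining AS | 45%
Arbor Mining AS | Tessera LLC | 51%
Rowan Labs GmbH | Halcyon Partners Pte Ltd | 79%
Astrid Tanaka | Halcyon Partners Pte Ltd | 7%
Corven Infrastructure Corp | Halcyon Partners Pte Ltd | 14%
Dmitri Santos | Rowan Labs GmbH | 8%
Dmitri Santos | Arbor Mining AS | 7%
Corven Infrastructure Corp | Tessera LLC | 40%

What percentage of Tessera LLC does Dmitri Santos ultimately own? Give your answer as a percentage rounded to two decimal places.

Dmitri reaches Tessera along 4 paths.
Via Rowan → Arbor: 8% × 45% × 51% = 1.836%.
Via Arbor: 7% × 51% = 3.57%.
Via Corven: 25% × 40% = 10%.
Via Rowan → Corven: 8% × 25% × 40% = 0.8%.
Total: 1.836% + 3.57% + 10% + 0.8% = 16.206%.
Rounded: 16.21%.

16.21%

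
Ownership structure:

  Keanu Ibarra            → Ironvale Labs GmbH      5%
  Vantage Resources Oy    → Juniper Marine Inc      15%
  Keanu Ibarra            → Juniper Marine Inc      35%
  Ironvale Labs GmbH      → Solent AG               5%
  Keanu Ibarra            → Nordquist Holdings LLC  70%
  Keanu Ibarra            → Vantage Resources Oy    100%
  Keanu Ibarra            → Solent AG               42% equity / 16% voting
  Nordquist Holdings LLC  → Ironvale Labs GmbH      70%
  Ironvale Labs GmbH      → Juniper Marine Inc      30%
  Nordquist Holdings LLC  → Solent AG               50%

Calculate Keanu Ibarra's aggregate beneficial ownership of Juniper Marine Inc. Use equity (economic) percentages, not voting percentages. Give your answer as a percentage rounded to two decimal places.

Keanu reaches Juniper along 4 paths.
Via Ironvale: 5% × 30% = 1.5%.
Via Nordquist → Ironvale: 70% × 70% × 30% = 14.7%.
Direct stake: 35% = 35%.
Via Vantage: 100% × 15% = 15%.
Total: 1.5% + 14.7% + 35% + 15% = 66.2%.
Rounded: 66.20%.

66.20%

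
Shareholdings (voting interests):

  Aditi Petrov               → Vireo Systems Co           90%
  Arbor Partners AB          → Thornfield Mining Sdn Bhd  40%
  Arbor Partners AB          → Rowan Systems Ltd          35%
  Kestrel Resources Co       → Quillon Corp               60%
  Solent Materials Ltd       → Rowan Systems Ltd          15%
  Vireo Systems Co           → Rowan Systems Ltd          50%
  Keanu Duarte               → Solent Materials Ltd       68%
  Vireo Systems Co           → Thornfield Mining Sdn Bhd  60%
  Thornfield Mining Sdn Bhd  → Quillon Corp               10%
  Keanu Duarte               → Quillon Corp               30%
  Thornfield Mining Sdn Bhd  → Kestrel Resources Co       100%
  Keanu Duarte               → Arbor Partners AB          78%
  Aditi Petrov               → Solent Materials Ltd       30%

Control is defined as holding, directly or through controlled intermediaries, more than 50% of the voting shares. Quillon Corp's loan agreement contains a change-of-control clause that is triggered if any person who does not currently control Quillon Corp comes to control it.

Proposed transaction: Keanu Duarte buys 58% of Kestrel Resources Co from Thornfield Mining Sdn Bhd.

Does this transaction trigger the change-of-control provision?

The purchase adds only to Keanu's holdings (Thornfield's stake shrinks), so Keanu is the only person who could newly come to control Quillon.
Keanu holds 68% of Solent, so Keanu controls Solent.
Keanu holds 78% of Arbor, so Keanu controls Arbor.
In Quillon, Keanu's side holds only 30%, not > 50%.
So before the transaction, Keanu does not control Quillon.
After the purchase, Keanu holds 58% of Kestrel directly, and Thornfield's stake falls to 42%.
Keanu holds 58% of Kestrel, so Keanu controls Kestrel.
Kestrel and Keanu together hold 60% + 30% = 90% of Quillon, so Keanu controls Quillon.
Keanu did not control Quillon before and does after, so the clause is triggered.

Yes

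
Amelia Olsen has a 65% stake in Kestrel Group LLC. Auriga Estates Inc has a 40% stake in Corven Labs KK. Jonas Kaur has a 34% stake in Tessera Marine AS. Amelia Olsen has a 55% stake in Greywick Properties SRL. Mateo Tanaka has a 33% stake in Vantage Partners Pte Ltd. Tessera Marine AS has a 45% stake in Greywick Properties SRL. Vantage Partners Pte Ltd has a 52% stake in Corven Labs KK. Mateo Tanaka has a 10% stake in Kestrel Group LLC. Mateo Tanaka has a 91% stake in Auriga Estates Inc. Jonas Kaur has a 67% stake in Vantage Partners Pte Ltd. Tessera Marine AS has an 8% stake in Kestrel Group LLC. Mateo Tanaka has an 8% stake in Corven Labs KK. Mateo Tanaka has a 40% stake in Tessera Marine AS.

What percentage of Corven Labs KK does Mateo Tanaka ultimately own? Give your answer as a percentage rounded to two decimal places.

Mateo reaches Corven along 3 paths.
Direct stake: 8% = 8%.
Via Vantage: 33% × 52% = 17.16%.
Via Auriga: 91% × 40% = 36.4%.
Total: 8% + 17.16% + 36.4% = 61.56%.

61.56%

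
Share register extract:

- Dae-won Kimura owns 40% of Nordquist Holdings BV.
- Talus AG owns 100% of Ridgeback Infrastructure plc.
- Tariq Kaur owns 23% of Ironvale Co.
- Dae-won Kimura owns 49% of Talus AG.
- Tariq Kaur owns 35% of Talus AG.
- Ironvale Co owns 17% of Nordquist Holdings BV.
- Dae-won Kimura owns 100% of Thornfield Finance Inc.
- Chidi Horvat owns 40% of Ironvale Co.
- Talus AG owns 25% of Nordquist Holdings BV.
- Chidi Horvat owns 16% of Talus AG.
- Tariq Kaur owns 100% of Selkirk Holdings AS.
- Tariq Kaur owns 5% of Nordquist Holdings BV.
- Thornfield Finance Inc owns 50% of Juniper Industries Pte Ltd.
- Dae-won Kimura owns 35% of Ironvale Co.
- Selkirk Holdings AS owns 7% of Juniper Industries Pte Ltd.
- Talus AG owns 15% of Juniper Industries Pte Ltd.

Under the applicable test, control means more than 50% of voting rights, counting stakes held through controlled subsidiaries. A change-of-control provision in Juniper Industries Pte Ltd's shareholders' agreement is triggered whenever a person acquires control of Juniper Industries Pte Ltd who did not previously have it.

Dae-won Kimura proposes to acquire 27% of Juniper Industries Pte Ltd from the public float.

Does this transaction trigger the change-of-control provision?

Yes

The purchase changes only Dae-won's holdings, so Dae-won is the only person who could newly come to control Juniper.
Dae-won holds 100% of Thornfield, so Dae-won controls Thornfield.
In Juniper, Dae-won's side holds only 50%, not > 50%.
So before the transaction, Dae-won does not control Juniper.
After the purchase, Dae-won holds 27% of Juniper directly.
Thornfield and Dae-won together hold 50% + 27% = 77% of Juniper, so Dae-won controls Juniper.
Dae-won did not control Juniper before and does after, so the clause is triggered.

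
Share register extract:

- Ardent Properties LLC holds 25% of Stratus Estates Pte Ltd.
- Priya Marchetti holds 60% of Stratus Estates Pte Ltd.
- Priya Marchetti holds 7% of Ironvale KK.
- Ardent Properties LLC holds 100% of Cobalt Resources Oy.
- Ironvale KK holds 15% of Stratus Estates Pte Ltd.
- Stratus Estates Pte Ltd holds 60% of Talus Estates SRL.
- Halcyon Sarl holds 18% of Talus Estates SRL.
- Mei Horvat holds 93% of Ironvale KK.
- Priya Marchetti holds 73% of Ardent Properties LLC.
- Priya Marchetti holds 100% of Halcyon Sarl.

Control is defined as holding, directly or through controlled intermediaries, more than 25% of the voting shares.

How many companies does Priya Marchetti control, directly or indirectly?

5

Priya holds 73% of Ardent, so Priya controls Ardent.
Priya and Ardent together hold 60% + 25% = 85% of Stratus, so Priya controls Stratus.
Priya holds 100% of Halcyon, so Priya controls Halcyon.
Ardent holds 100% of Cobalt, so Priya controls Cobalt.
Stratus and Halcyon together hold 60% + 18% = 78% of Talus, so Priya controls Talus.
No other company's threshold is met.
Priya controls 5 companies.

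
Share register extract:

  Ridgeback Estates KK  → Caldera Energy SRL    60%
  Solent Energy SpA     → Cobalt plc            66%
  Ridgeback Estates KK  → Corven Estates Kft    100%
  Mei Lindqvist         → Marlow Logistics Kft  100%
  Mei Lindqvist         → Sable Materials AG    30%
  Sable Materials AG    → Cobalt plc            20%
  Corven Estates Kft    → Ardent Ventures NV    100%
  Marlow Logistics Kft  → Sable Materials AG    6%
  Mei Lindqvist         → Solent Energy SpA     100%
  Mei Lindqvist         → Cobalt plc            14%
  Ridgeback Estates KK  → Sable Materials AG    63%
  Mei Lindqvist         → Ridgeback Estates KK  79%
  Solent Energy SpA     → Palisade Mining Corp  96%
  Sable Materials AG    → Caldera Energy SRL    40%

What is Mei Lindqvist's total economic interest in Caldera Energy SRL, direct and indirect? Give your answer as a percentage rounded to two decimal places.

81.71%

Mei reaches Caldera along 4 paths.
Via Ridgeback → Sable: 79% × 63% × 40% = 19.908%.
Via Marlow → Sable: 100% × 6% × 40% = 2.4%.
Via Sable: 30% × 40% = 12%.
Via Ridgeback: 79% × 60% = 47.4%.
Total: 19.908% + 2.4% + 12% + 47.4% = 81.708%.
Rounded: 81.71%.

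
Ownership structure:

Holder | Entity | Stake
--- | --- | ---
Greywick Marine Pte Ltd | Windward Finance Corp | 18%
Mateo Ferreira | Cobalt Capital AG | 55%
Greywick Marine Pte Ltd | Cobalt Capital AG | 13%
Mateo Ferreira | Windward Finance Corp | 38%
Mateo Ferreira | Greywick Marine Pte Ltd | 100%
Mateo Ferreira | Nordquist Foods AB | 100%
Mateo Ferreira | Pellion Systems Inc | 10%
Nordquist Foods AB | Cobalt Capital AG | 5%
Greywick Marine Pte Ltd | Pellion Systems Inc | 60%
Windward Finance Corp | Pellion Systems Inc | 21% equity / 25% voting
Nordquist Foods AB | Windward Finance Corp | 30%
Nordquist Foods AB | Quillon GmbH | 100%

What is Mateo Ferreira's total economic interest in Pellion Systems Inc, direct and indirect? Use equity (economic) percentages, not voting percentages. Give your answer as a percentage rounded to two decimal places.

88.06%

Mateo reaches Pellion along 5 paths.
Via Greywick: 100% × 60% = 60%.
Direct stake: 10% = 10%.
Via Nordquist → Windward: 100% × 30% × 21% = 6.3%.
Via Windward: 38% × 21% = 7.98%.
Via Greywick → Windward: 100% × 18% × 21% = 3.78%.
Total: 60% + 10% + 6.3% + 7.98% + 3.78% = 88.06%.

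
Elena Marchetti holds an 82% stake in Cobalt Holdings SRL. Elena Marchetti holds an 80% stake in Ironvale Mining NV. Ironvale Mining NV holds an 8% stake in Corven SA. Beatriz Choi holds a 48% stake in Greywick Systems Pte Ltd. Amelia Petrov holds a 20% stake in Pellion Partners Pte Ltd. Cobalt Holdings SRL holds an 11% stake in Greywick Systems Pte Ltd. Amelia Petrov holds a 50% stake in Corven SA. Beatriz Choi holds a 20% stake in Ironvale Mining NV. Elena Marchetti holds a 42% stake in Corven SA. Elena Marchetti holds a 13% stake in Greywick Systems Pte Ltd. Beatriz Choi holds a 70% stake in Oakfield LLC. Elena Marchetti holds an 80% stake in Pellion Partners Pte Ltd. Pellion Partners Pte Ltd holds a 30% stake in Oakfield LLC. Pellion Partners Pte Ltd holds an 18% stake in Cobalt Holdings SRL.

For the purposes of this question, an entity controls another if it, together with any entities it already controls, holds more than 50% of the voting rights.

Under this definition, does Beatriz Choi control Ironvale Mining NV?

Beatriz holds 70% of Oakfield, so Beatriz controls Oakfield.
In Ironvale, Beatriz's side holds only 20%, not > 50%.
So Beatriz does not control Ironvale.

No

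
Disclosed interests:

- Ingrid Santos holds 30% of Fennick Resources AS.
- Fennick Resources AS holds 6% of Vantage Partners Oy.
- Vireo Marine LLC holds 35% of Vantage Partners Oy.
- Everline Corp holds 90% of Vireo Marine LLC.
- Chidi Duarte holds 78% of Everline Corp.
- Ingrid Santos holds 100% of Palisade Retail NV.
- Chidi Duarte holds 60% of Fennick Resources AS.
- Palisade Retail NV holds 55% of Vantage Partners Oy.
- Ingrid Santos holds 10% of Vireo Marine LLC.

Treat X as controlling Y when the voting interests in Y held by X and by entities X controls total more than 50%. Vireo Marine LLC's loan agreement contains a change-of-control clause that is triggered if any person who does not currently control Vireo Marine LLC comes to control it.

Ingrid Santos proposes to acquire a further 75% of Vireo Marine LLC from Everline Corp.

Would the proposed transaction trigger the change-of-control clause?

The purchase adds only to Ingrid's holdings (Everline's stake shrinks), so Ingrid is the only person who could newly come to control Vireo.
Ingrid holds 100% of Palisade, so Ingrid controls Palisade.
Palisade holds 55% of Vantage, so Ingrid controls Vantage.
In Vireo, Ingrid's side holds only 10%, not > 50%.
So before the transaction, Ingrid does not control Vireo.
After the purchase, Ingrid's direct stake in Vireo rises to 10% + 75% = 85%, and Everline's stake falls to 15%.
Ingrid holds 85% of Vireo, so Ingrid controls Vireo.
Ingrid did not control Vireo before and does after, so the clause is triggered.

Yes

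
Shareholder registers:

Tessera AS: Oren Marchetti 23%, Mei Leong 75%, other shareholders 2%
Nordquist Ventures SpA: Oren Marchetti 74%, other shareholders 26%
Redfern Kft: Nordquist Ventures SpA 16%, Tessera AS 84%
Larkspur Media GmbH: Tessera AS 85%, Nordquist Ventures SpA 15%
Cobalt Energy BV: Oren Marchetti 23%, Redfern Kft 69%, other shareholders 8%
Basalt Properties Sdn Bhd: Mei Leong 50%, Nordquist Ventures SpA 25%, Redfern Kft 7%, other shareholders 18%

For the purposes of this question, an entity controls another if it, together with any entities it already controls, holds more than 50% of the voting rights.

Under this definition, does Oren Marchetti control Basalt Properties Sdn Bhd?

Oren holds 74% of Nordquist, so Oren controls Nordquist.
In Basalt, Oren's side holds only 25%, not > 50%.
So Oren does not control Basalt.

No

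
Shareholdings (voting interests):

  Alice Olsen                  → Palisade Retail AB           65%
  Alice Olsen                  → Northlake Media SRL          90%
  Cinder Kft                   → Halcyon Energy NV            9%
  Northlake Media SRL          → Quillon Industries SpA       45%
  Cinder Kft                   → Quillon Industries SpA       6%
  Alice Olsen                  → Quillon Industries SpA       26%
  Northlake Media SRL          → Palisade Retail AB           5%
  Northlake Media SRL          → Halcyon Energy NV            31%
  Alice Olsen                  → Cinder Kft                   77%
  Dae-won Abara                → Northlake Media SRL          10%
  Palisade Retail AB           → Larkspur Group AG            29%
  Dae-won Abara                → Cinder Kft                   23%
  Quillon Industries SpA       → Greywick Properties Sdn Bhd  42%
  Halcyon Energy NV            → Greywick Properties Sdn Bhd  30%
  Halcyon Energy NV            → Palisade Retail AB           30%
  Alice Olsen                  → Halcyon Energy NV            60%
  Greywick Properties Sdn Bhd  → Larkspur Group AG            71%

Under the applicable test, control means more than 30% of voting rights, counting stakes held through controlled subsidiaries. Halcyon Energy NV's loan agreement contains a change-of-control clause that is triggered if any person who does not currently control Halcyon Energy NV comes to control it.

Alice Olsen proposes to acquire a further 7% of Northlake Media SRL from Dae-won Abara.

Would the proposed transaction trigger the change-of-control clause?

No

The purchase adds only to Alice's holdings (Dae-won's stake shrinks), so Alice is the only person who could newly come to control Halcyon.
Alice holds 90% of Northlake, so Alice controls Northlake.
Alice holds 77% of Cinder, so Alice controls Cinder.
Northlake and Alice and Cinder together hold 31% + 60% + 9% = 100% of Halcyon, so Alice controls Halcyon.
So Alice already controls Halcyon before the transaction.
After the purchase, Alice's direct stake in Northlake rises to 90% + 7% = 97%, and Dae-won's stake falls to 3%.
Alice controlled Halcyon already, so this is not a new person acquiring control; every other person's position is unchanged or reduced.
No new person acquires control, so the clause is not triggered.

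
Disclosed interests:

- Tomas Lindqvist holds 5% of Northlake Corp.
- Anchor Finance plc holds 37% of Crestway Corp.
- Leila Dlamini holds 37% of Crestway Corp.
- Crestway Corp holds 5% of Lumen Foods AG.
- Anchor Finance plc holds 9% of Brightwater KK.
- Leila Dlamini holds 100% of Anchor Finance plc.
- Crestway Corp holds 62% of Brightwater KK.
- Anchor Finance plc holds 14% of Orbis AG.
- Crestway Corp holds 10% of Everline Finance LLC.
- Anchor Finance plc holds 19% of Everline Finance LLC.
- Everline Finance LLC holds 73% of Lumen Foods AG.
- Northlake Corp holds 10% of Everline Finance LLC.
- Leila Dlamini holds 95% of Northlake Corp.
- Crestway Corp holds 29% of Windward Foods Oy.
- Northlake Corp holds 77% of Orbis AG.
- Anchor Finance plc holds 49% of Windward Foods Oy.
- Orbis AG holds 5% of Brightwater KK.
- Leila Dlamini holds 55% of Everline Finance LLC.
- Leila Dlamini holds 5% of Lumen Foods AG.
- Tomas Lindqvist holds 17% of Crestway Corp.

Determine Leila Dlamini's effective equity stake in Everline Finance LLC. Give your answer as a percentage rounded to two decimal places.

Leila reaches Everline along 5 paths.
Direct stake: 55% = 55%.
Via Anchor → Crestway: 100% × 37% × 10% = 3.7%.
Via Crestway: 37% × 10% = 3.7%.
Via Northlake: 95% × 10% = 9.5%.
Via Anchor: 100% × 19% = 19%.
Total: 55% + 3.7% + 3.7% + 9.5% + 19% = 90.9%.
Rounded: 90.90%.

90.90%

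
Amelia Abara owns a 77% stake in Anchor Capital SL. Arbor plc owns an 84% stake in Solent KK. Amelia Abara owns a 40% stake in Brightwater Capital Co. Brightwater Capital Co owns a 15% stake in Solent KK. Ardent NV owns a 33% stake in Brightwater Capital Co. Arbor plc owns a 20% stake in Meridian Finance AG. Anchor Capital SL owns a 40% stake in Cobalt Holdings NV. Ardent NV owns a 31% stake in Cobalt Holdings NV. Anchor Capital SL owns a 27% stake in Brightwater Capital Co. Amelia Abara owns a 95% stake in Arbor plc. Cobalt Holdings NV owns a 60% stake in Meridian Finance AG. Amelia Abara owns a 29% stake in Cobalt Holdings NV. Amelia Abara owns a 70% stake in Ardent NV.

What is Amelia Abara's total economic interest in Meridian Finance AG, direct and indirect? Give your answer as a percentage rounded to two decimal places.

67.90%

Amelia reaches Meridian along 4 paths.
Via Arbor: 95% × 20% = 19%.
Via Cobalt: 29% × 60% = 17.4%.
Via Anchor → Cobalt: 77% × 40% × 60% = 18.48%.
Via Ardent → Cobalt: 70% × 31% × 60% = 13.02%.
Total: 19% + 17.4% + 18.48% + 13.02% = 67.9%.
Rounded: 67.90%.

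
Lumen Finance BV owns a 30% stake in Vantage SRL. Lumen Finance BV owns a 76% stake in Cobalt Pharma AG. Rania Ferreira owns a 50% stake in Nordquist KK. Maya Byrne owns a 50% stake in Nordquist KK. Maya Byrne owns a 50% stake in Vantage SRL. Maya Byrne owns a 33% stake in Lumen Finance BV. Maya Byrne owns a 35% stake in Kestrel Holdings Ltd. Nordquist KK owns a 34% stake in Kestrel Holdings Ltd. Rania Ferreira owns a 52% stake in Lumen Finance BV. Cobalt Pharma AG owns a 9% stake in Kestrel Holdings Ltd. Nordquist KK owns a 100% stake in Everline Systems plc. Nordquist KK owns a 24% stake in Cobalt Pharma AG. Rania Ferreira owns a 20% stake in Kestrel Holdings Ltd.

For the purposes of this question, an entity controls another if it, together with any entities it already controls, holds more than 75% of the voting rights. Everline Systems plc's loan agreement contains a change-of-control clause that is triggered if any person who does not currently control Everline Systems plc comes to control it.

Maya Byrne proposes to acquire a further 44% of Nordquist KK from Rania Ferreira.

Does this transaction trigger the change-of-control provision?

Yes

The purchase adds only to Maya's holdings (Rania's stake shrinks), so Maya is the only person who could newly come to control Everline.
Maya's largest direct stake is 50% in Nordquist, which does not meet the threshold, so Maya controls no company.
Neither Maya nor any entity Maya controls holds any voting interest in Everline.
So before the transaction, Maya does not control Everline.
After the purchase, Maya's direct stake in Nordquist rises to 50% + 44% = 94%, and Rania's stake falls to 6%.
Maya holds 94% of Nordquist, so Maya controls Nordquist.
Nordquist holds 100% of Everline, so Maya controls Everline.
Maya did not control Everline before and does after, so the clause is triggered.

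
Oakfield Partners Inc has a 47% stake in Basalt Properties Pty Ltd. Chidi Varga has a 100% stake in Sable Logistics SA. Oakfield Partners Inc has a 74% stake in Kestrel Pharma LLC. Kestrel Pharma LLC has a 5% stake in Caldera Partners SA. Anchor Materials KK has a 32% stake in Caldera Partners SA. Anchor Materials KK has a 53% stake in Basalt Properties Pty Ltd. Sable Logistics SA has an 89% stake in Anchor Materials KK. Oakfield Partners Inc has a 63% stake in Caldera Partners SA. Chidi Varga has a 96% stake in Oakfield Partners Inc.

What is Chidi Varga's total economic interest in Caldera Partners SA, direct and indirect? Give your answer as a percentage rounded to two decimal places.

92.51%

Chidi reaches Caldera along 3 paths.
Via Sable → Anchor: 100% × 89% × 32% = 28.48%.
Via Oakfield: 96% × 63% = 60.48%.
Via Oakfield → Kestrel: 96% × 74% × 5% = 3.552%.
Total: 28.48% + 60.48% + 3.552% = 92.512%.
Rounded: 92.51%.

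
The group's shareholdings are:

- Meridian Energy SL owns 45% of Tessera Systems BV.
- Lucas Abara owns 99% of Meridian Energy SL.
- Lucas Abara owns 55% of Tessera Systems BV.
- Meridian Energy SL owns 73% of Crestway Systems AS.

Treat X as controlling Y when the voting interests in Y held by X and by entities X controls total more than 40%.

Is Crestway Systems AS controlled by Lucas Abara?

Lucas holds 99% of Meridian, so Lucas controls Meridian.
Meridian holds 73% of Crestway, so Lucas controls Crestway.

Yes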